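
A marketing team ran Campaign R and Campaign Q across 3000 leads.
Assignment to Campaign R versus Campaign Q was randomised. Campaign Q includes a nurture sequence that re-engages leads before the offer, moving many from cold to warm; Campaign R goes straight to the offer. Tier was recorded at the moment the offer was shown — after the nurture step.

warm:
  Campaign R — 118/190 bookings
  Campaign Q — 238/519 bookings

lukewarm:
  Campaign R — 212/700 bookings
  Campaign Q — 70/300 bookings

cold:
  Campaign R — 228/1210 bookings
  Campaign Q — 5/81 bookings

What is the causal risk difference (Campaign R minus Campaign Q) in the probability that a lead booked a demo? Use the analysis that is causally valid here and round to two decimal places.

Because the campaign influences engagement tier, engagement tier is a post-treatment mediator, not a confounder. Stratifying on it would bias the estimate; the causal effect is the crude pooled difference.
The causal difference is the pooled difference: 0.266 − 0.348 = -0.082.

-0.08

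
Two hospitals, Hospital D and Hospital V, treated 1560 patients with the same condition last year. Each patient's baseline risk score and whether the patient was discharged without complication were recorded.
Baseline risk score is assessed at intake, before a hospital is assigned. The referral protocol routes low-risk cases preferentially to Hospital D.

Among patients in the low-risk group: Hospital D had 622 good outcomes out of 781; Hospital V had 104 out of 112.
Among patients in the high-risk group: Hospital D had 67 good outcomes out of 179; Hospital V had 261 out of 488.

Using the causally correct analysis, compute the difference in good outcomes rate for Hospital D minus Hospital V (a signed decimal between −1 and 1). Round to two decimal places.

-0.14

The stratified and pooled comparisons disagree (Hospital V wins within each baseline risk score; Hospital D wins overall), so the answer turns on the causal role of baseline risk score.
Since baseline risk score is a pre-existing factor (not a product of the hospital) and it affects the outcome on its own, it is a confounder. The stratified rates, not the pooled rate, identify the causal effect.
Adjusting over the population distribution of baseline risk score: 0.572·(0.796−0.929) + 0.428·(0.374−0.535) = -0.144.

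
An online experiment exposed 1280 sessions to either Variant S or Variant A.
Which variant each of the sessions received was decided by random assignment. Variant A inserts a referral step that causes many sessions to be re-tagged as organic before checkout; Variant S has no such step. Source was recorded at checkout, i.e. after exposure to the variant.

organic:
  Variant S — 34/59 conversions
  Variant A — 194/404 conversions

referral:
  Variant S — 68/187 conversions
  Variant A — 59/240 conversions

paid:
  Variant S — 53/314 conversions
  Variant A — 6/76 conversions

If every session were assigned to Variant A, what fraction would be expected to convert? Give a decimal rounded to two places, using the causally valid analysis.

Within every traffic source level Variant S has the higher rate, yet pooled Variant A does — Simpson's reversal.
Because the variant influences traffic source, traffic source is a post-treatment mediator, not a confounder. Stratifying on it would bias the estimate; the causal effect is the crude pooled difference.
So P(outcome | do(Variant A)) is just the pooled rate for Variant A: 259/720 = 0.360.

0.36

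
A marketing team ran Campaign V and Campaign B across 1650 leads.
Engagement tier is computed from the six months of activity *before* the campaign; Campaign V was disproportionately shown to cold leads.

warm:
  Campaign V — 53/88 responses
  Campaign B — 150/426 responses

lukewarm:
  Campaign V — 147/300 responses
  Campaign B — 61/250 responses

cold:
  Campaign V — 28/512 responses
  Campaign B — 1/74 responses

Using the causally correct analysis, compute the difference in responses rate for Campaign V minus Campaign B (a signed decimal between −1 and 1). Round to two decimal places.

+0.17

The engagement tier-specific comparison favours Campaign V throughout, but the pooled figures favour Campaign B. The question is whether to condition on engagement tier.
Engagement tier is set before the campaign has any effect — it is not caused by the campaign — and it independently drives the outcome. That makes it a confounder, so the causal comparison is within engagement tier levels.
Adjusting over the population distribution of engagement tier: 0.312·(0.602−0.352) + 0.333·(0.490−0.244) + 0.355·(0.055−0.014) = +0.175.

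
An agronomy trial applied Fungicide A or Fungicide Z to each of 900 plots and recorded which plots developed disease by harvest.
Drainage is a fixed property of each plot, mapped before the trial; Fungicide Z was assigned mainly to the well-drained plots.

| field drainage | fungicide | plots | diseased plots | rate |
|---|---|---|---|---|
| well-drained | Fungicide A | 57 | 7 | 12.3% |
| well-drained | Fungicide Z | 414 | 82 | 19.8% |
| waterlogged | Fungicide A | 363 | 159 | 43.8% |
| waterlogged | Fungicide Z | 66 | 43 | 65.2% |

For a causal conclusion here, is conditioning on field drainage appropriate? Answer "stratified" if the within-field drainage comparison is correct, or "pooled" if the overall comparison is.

Here field drainage is a common cause — it drives both which fungicide a case falls under and the outcome. The crude comparison mixes populations; the stratum-specific rates are the causally relevant ones.
Within each level — well-drained: 12.3% vs 19.8%; waterlogged: 43.8% vs 65.2% — Fungicide A is lower every time.

stratified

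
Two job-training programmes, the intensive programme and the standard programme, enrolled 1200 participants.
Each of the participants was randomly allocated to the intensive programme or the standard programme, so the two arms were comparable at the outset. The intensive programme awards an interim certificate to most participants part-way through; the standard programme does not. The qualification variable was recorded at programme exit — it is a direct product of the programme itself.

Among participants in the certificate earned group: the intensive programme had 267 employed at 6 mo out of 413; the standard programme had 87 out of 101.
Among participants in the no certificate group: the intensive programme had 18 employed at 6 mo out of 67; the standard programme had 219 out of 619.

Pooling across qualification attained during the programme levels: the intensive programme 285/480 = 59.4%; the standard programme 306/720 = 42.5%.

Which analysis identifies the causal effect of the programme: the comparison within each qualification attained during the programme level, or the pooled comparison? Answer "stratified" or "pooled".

pooled

The distribution of qualification attained during the programme is itself part of what the programme does — it is an intermediate outcome. Holding it fixed would remove that part of the effect; the total effect is the pooled difference.
Pooled: the intensive programme 59.4% vs the standard programme 42.5%; the intensive programme is higher overall.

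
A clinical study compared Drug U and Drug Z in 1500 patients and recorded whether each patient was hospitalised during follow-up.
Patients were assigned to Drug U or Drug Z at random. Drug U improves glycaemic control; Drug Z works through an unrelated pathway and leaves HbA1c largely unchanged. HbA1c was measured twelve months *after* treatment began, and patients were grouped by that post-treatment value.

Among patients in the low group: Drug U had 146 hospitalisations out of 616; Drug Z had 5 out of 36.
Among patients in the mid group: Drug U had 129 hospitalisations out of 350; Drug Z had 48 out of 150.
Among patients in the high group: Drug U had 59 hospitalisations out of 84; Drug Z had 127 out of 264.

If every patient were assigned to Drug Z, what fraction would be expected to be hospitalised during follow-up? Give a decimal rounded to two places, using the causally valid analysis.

Drug Z is lower inside every HbA1c stratum but Drug U is lower in aggregate. Whether to stratify depends on how HbA1c relates to the drug.
HbA1c is recorded after the drug and is itself shifted by it — it sits on the causal path from drug to outcome. Conditioning on a mediator would strip out part of the effect we want; the pooled comparison gives the total causal effect.
So P(outcome | do(Drug Z)) is just the pooled rate for Drug Z: 180/450 = 0.400.

0.40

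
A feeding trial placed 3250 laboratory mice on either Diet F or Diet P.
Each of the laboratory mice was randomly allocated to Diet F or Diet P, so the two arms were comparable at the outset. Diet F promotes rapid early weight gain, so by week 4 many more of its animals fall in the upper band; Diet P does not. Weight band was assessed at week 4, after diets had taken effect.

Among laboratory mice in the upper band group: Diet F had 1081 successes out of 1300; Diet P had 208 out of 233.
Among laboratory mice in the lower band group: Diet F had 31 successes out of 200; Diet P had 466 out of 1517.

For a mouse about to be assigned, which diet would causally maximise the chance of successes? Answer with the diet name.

Diet F

Diet P is higher inside every week-4 weight band stratum but Diet F is higher in aggregate. Whether to stratify depends on how week-4 weight band relates to the diet.
Because the diet influences week-4 weight band, week-4 weight band is a post-treatment mediator, not a confounder. Stratifying on it would bias the estimate; the causal effect is the crude pooled difference.
Pooled: Diet F 74.1% vs Diet P 38.5%; Diet F is higher overall.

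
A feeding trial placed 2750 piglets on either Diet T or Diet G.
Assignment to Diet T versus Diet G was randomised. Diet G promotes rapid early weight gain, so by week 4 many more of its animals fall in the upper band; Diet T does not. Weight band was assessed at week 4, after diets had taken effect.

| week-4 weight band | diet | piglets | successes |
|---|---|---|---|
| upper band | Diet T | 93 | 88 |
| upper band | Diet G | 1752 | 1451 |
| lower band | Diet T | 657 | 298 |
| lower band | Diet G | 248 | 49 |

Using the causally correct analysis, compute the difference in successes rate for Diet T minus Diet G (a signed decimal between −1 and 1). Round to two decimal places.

Week-4 weight band here is a post-treatment variable shaped by the diet; conditioning on it would introduce bias rather than remove it. The overall comparison is the causal one.
The causal difference is the pooled difference: 0.515 − 0.750 = -0.235.

-0.24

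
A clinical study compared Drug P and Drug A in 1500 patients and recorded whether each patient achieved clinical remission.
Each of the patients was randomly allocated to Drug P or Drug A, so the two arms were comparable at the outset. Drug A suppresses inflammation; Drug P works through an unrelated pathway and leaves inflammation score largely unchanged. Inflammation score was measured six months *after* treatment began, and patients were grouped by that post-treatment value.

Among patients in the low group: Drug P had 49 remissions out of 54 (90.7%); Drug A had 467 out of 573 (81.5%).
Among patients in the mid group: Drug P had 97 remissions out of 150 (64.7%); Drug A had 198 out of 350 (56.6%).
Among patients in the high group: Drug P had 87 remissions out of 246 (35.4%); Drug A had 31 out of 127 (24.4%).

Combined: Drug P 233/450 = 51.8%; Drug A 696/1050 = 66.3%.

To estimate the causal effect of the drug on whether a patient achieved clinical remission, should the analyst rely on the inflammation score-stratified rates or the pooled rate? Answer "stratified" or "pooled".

The distribution of inflammation score is itself part of what the drug does — it is an intermediate outcome. Holding it fixed would remove that part of the effect; the total effect is the pooled difference.
Pooled: Drug P 51.8% vs Drug A 66.3%; Drug A is higher overall.

pooled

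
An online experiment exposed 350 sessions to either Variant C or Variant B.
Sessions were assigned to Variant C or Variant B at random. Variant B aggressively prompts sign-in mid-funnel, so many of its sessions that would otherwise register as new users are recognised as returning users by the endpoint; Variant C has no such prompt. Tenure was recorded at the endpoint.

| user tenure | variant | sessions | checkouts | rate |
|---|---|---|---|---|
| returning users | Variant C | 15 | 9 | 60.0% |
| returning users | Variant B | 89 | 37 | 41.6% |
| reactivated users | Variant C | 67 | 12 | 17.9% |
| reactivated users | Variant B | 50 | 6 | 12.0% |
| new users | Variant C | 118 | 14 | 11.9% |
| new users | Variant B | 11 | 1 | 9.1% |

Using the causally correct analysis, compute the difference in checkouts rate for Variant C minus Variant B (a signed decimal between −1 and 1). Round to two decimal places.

The distribution of user tenure is itself part of what the variant does — it is an intermediate outcome. Holding it fixed would remove that part of the effect; the total effect is the pooled difference.
The causal difference is the pooled difference: 0.175 − 0.293 = -0.118.

-0.12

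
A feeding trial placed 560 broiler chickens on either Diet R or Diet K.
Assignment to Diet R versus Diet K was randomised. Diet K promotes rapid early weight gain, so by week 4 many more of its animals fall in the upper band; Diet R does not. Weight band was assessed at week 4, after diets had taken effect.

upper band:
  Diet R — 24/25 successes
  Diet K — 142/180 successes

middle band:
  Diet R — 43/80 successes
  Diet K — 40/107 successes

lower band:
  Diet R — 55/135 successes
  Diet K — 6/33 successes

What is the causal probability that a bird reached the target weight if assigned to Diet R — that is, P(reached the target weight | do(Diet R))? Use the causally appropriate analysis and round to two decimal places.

0.51

Week-4 weight band is recorded after the diet and is itself shifted by it — it sits on the causal path from diet to outcome. Conditioning on a mediator would strip out part of the effect we want; the pooled comparison gives the total causal effect.
So P(outcome | do(Diet R)) is just the pooled rate for Diet R: 122/240 = 0.508.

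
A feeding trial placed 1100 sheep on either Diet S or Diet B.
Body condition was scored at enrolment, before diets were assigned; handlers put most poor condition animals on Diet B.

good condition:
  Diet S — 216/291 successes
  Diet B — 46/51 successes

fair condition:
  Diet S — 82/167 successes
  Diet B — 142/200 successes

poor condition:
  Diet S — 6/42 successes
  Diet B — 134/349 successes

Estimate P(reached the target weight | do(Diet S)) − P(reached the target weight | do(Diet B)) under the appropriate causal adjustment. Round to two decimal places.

Diet B is higher inside every starting body condition stratum but Diet S is higher in aggregate. Whether to stratify depends on how starting body condition relates to the diet.
Nothing the diet does changes starting body condition; the imbalance is an allocation artefact. With starting body condition also predicting the outcome, the pooled figure is confounded, and the within-stratum comparison is the causal one.
Adjusting over the population distribution of starting body condition: 0.311·(0.742−0.902) + 0.334·(0.491−0.710) + 0.355·(0.143−0.384) = -0.208.

-0.21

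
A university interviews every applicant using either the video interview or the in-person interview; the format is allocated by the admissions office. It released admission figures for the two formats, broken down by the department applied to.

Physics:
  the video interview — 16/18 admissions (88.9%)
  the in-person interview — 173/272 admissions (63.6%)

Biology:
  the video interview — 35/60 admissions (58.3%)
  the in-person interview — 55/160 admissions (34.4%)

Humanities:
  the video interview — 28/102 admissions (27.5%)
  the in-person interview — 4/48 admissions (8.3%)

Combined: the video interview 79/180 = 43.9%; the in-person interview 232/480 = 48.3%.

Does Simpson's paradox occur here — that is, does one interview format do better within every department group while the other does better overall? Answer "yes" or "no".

yes

Within each department level (Physics 88.9% vs 63.6%; Biology 58.3% vs 34.4%; Humanities 27.5% vs 8.3%), the video interview has the higher rate every time. Pooled: 43.9% vs 48.3% — the in-person interview has the higher rate overall. The two comparisons disagree.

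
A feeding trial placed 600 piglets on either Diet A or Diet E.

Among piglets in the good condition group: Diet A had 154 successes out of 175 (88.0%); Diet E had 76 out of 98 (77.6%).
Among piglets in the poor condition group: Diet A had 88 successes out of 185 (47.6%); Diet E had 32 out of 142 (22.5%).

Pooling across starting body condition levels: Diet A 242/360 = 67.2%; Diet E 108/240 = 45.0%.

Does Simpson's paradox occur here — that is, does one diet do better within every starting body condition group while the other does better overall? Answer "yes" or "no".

no

Within each starting body condition level (good condition 88.0% vs 77.6%; poor condition 47.6% vs 22.5%), Diet A has the higher rate every time. Pooled: 67.2% vs 45.0% — Diet A has the higher rate overall. They agree.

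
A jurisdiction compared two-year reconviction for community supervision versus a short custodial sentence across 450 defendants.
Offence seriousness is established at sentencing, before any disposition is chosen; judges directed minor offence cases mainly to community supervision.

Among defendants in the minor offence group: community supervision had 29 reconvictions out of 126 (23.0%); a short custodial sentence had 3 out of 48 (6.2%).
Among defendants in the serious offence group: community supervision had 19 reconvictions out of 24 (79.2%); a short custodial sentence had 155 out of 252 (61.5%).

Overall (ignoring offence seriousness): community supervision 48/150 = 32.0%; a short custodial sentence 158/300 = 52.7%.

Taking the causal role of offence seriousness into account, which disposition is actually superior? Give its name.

Since offence seriousness is a pre-existing factor (not a product of the disposition) and it affects the outcome on its own, it is a confounder. The stratified rates, not the pooled rate, identify the causal effect.
Within each level — minor offence: 23.0% vs 6.2%; serious offence: 79.2% vs 61.5% — a short custodial sentence is lower every time.

a short custodial sentence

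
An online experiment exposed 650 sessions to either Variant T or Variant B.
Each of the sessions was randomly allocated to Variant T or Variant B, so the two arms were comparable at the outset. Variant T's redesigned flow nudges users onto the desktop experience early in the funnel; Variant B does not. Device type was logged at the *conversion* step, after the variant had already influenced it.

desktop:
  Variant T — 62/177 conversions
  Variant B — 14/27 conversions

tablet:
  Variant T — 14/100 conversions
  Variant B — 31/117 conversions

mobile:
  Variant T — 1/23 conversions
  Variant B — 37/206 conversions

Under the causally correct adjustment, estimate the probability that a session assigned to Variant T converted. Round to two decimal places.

The device type-specific comparison favours Variant B throughout, but the pooled figures favour Variant T. The question is whether to condition on device type.
Device type is downstream of the variant. One should not condition on a consequence of treatment, so the overall rates are the right comparison.
So P(outcome | do(Variant T)) is just the pooled rate for Variant T: 77/300 = 0.257.

0.26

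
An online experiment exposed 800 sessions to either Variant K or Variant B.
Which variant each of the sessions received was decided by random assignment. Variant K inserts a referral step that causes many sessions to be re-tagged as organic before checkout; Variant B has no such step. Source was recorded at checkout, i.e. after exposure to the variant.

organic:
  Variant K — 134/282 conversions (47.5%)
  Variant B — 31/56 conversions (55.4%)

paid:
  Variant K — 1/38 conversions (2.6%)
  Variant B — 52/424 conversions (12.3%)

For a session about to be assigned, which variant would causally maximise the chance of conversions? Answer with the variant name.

Variant K

The traffic source-specific comparison favours Variant B throughout, but the pooled figures favour Variant K. The question is whether to condition on traffic source.
Traffic source is recorded after the variant and is itself shifted by it — it sits on the causal path from variant to outcome. Conditioning on a mediator would strip out part of the effect we want; the pooled comparison gives the total causal effect.
Pooled: Variant K 42.2% vs Variant B 17.3%; Variant K is higher overall.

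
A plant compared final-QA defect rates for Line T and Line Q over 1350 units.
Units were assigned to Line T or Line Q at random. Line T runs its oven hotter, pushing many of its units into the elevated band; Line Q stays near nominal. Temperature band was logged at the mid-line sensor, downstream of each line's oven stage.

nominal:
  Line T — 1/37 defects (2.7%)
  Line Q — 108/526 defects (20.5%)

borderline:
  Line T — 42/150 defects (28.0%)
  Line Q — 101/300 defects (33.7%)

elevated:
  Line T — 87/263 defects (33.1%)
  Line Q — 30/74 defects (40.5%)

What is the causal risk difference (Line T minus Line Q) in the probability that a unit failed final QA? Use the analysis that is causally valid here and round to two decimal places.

+0.02

The stratified and pooled comparisons disagree (Line T wins within each in-process temperature band; Line Q wins overall), so the answer turns on the causal role of in-process temperature band.
Stratifying would compare lines among units the lines themselves sorted into in-process temperature band groups — a form of selection on an intermediate. The unconditioned pooled rates give the total causal effect.
The causal difference is the pooled difference: 0.289 − 0.266 = +0.023.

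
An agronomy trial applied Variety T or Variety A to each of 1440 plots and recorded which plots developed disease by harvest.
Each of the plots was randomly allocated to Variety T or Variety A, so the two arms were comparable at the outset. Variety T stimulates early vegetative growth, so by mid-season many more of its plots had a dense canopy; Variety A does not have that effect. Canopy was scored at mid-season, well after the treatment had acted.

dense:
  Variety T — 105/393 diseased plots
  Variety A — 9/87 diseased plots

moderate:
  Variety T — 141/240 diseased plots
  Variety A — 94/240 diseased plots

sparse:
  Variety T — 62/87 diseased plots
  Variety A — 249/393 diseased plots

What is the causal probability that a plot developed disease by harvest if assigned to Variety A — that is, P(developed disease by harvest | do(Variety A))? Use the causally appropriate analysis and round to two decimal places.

Within every mid-season canopy level Variety A has the lower rate, yet pooled Variety T does — Simpson's reversal.
Mid-season canopy is downstream of the variety. One should not condition on a consequence of treatment, so the overall rates are the right comparison.
So P(outcome | do(Variety A)) is just the pooled rate for Variety A: 352/720 = 0.489.

0.49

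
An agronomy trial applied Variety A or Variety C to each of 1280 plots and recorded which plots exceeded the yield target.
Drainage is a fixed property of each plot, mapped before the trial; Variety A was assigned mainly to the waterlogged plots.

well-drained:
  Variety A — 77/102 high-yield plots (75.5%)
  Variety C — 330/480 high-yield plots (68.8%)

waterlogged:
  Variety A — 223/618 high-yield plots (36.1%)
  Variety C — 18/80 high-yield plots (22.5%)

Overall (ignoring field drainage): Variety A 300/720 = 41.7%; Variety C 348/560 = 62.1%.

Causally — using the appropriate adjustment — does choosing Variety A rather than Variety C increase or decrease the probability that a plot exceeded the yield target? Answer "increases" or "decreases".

increases

Variety A is higher inside every field drainage stratum but Variety C is higher in aggregate. Whether to stratify depends on how field drainage relates to the variety.
Field drainage is set before the variety has any effect — it is not caused by the variety — and it independently drives the outcome. That makes it a confounder, so the causal comparison is within field drainage levels.
Within each level — well-drained: 75.5% vs 68.8%; waterlogged: 36.1% vs 22.5% — Variety A is higher every time.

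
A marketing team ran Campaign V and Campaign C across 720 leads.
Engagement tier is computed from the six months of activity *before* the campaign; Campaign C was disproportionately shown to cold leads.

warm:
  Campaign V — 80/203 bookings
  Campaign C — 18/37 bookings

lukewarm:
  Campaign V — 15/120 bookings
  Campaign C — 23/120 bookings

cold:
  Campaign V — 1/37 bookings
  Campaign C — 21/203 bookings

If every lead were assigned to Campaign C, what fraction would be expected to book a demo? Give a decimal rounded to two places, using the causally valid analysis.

0.26

Engagement tier differs across campaigns for reasons unrelated to any effect of the campaign itself, and it separately predicts the outcome — a classic confounder. We must compare within engagement tier levels.
Standardising Campaign C to the population engagement tier mix: 0.333·18/37 + 0.333·23/120 + 0.333·21/203 = 0.261.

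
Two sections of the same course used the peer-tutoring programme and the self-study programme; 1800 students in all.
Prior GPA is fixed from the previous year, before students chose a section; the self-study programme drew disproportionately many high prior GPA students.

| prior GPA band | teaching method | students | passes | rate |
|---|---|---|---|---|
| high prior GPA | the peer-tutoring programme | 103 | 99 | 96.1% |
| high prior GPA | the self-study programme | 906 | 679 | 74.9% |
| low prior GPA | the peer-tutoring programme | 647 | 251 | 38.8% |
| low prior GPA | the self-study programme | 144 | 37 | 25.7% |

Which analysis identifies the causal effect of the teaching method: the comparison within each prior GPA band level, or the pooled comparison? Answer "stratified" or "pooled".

Here prior GPA band is a common cause — it drives both which teaching method a case falls under and the outcome. The crude comparison mixes populations; the stratum-specific rates are the causally relevant ones.
Within each level — high prior GPA: 96.1% vs 74.9%; low prior GPA: 38.8% vs 25.7% — the peer-tutoring programme is higher every time.

stratified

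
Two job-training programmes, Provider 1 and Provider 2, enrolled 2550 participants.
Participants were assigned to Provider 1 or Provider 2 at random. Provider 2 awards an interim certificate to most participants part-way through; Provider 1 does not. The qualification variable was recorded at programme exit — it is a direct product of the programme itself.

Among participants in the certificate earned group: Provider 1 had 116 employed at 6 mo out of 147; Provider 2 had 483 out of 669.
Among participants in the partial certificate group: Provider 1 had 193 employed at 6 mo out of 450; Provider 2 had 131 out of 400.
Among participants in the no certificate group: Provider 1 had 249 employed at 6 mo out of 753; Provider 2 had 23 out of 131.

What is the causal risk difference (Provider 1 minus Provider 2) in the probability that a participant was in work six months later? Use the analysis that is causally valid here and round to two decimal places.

-0.12

Qualification attained during the programme here is a post-treatment variable shaped by the programme; conditioning on it would introduce bias rather than remove it. The overall comparison is the causal one.
The causal difference is the pooled difference: 0.413 − 0.531 = -0.117.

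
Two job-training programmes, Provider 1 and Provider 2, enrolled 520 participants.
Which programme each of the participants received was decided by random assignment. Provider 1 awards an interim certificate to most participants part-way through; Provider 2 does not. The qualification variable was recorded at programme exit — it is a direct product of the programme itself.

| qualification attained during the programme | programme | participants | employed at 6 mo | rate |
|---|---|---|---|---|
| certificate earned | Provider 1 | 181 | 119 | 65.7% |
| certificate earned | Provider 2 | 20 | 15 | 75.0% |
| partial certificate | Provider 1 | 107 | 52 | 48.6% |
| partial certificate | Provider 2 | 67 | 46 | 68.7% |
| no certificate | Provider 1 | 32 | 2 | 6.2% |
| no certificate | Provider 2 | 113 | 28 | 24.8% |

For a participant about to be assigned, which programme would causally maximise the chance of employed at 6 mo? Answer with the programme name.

Provider 1

Qualification attained during the programme lies on the pathway programme → qualification attained during the programme → outcome, so adjusting for it blocks the indirect effect. For the total causal effect of programme, use the unadjusted pooled rates.
Pooled: Provider 1 54.1% vs Provider 2 44.5%; Provider 1 is higher overall.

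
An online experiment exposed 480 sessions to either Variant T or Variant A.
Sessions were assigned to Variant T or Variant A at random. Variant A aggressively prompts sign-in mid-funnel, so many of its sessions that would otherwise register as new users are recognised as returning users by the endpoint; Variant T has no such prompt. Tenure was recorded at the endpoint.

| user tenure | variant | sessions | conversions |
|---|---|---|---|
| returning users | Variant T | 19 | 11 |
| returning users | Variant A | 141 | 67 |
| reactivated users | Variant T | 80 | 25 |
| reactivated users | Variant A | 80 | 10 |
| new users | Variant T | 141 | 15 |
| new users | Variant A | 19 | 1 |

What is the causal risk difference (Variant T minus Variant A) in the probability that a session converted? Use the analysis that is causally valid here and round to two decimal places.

Within every user tenure level Variant T has the higher rate, yet pooled Variant A does — Simpson's reversal.
User tenure is recorded after the variant and is itself shifted by it — it sits on the causal path from variant to outcome. Conditioning on a mediator would strip out part of the effect we want; the pooled comparison gives the total causal effect.
The causal difference is the pooled difference: 0.212 − 0.325 = -0.113.

-0.11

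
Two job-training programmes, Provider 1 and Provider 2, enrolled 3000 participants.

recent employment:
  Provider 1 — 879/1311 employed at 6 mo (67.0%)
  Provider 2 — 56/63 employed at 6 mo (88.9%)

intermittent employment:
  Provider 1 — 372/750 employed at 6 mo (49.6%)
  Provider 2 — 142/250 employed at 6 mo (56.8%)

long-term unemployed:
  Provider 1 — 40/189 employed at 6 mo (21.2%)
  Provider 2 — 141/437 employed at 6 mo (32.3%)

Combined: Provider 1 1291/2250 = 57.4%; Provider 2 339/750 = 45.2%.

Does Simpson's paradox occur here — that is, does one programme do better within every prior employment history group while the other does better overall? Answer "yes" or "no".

yes

Within each prior employment history level (recent employment 67.0% vs 88.9%; intermittent employment 49.6% vs 56.8%; long-term unemployed 21.2% vs 32.3%), Provider 2 has the higher rate every time. Pooled: 57.4% vs 45.2% — Provider 1 has the higher rate overall. The two comparisons disagree.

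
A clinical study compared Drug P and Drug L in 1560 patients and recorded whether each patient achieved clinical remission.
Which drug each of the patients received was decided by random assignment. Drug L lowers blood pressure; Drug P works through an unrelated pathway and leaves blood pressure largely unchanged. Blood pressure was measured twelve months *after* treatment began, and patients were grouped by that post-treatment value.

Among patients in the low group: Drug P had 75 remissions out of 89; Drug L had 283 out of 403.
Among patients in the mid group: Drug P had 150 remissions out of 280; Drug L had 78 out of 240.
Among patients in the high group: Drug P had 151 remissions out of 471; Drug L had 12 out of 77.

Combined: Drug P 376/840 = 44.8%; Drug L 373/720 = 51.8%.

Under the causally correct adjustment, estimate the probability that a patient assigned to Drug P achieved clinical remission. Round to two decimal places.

0.45

The distribution of blood pressure is itself part of what the drug does — it is an intermediate outcome. Holding it fixed would remove that part of the effect; the total effect is the pooled difference.
So P(outcome | do(Drug P)) is just the pooled rate for Drug P: 376/840 = 0.448.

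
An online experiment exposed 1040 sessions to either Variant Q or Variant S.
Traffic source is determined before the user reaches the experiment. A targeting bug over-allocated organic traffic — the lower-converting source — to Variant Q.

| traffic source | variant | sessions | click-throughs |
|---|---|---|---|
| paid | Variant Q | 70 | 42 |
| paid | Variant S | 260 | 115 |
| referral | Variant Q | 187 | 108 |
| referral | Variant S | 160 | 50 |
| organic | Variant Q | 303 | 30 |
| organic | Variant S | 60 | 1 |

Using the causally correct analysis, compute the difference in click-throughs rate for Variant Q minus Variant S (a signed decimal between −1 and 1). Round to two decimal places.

The traffic source-specific comparison favours Variant Q throughout, but the pooled figures favour Variant S. The question is whether to condition on traffic source.
Traffic source differs across variants for reasons unrelated to any effect of the variant itself, and it separately predicts the outcome — a classic confounder. We must compare within traffic source levels.
Adjusting over the population distribution of traffic source: 0.317·(0.600−0.442) + 0.334·(0.578−0.312) + 0.349·(0.099−0.017) = +0.167.

+0.17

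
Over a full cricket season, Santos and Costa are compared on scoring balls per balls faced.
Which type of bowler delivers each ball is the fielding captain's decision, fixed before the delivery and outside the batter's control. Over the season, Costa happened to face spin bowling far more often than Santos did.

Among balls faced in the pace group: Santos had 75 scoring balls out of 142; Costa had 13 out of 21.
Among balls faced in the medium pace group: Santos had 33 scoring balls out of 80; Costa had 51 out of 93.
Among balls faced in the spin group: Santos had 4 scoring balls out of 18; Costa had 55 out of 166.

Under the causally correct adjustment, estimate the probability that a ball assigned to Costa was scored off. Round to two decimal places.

Since bowling type is a pre-existing factor (not a product of the player) and it affects the outcome on its own, it is a confounder. The stratified rates, not the pooled rate, identify the causal effect.
Standardising Costa to the population bowling type mix: 0.313·13/21 + 0.333·51/93 + 0.354·55/166 = 0.494.

0.49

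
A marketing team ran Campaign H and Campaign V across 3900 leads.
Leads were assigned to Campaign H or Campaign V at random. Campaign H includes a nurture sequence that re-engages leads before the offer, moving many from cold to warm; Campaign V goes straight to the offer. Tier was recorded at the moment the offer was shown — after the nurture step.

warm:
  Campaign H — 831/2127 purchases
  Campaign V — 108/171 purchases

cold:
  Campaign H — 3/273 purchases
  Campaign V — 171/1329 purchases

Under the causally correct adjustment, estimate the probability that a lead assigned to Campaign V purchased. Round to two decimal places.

The stratified and pooled comparisons disagree (Campaign V wins within each engagement tier; Campaign H wins overall), so the answer turns on the causal role of engagement tier.
Engagement tier lies on the pathway campaign → engagement tier → outcome, so adjusting for it blocks the indirect effect. For the total causal effect of campaign, use the unadjusted pooled rates.
So P(outcome | do(Campaign V)) is just the pooled rate for Campaign V: 279/1500 = 0.186.

0.19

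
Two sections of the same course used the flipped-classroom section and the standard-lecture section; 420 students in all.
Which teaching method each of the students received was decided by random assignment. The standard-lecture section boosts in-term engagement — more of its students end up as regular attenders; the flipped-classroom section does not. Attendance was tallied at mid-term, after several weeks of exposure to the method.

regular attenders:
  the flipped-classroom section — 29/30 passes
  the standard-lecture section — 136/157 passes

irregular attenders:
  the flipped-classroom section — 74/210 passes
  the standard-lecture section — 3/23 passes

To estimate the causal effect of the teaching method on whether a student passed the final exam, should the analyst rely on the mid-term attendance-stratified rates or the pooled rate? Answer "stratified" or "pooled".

pooled

Mid-term attendance is downstream of the teaching method. One should not condition on a consequence of treatment, so the overall rates are the right comparison.
Pooled: the flipped-classroom section 42.9% vs the standard-lecture section 77.2%; the standard-lecture section is higher overall.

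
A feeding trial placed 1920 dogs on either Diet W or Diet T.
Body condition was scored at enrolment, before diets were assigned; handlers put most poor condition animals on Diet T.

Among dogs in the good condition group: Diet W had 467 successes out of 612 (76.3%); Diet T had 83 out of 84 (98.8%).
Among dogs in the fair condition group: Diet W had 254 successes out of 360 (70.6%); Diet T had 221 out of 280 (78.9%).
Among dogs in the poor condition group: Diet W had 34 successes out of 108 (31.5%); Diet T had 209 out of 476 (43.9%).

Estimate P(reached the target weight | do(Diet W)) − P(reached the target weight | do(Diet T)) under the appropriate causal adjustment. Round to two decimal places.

-0.15

Since starting body condition is a pre-existing factor (not a product of the diet) and it affects the outcome on its own, it is a confounder. The stratified rates, not the pooled rate, identify the causal effect.
Adjusting over the population distribution of starting body condition: 0.362·(0.763−0.988) + 0.333·(0.706−0.789) + 0.304·(0.315−0.439) = -0.147.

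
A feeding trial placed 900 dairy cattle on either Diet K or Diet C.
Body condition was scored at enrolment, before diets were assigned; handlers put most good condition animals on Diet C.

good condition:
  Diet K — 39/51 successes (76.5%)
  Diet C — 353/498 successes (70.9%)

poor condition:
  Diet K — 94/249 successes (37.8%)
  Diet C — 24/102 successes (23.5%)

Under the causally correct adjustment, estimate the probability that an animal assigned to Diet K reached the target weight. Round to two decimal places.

The stratified and pooled comparisons disagree (Diet K wins within each starting body condition; Diet C wins overall), so the answer turns on the causal role of starting body condition.
Starting body condition satisfies the back-door criterion: it is not a descendant of the diet, and it blocks the spurious path from diet to outcome. Adjusting for it (i.e., using the within-starting body condition rates) gives the causal effect.
Standardising Diet K to the population starting body condition mix: 0.610·39/51 + 0.390·94/249 = 0.614.

0.61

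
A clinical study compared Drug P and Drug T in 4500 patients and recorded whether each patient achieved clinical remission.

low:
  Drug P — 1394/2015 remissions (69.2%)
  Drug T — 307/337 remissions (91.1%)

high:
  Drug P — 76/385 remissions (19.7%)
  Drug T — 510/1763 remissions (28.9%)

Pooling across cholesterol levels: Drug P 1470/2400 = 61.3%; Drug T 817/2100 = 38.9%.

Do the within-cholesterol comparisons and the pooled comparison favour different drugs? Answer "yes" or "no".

yes

Within each cholesterol level (low 69.2% vs 91.1%; high 19.7% vs 28.9%), Drug T has the higher rate every time. Pooled: 61.3% vs 38.9% — Drug P has the higher rate overall. The two comparisons disagree.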